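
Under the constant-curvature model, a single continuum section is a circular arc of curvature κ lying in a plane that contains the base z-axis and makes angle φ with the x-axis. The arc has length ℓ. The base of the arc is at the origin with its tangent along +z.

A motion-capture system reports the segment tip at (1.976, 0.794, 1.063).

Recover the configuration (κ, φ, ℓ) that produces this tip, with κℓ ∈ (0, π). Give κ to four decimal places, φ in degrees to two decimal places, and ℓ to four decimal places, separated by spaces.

ρ = √(x²+y²) = √(1.976² + 0.794²) = 2.12956
φ = atan2(y, x) mod 360° = atan2(0.794, 1.976) = 21.8913°
|p|² = ρ² + z² = 2.12956² + 1.063² = 5.66498
κ = 2ρ / |p|² = 2×2.12956 / 5.66498 = 0.75183
θ = 2·atan2(ρ, z) = 2·atan2(2.12956, 1.063) = 2.21563 rad
ℓ = θ/κ = 2.21563/0.75183 = 2.94698

0.7518 21.89 2.9470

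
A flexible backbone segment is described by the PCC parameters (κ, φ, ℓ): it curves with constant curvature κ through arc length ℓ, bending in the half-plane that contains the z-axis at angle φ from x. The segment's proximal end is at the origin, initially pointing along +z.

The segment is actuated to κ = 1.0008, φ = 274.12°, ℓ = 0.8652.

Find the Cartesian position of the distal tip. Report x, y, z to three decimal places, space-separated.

θ = κ·ℓ = 1.0008 × 0.8652 = 0.86589 rad
ρ = (1 − cos θ)/κ = (1 − 0.64796)/1.0008 = 0.35176
z = sin θ / κ = 0.76167/1.0008 = 0.76106
x = ρ cos φ = 0.35176 × cos(274.12°) = 0.02527
y = ρ sin φ = 0.35176 × sin(274.12°) = -0.35085

0.025 -0.351 0.761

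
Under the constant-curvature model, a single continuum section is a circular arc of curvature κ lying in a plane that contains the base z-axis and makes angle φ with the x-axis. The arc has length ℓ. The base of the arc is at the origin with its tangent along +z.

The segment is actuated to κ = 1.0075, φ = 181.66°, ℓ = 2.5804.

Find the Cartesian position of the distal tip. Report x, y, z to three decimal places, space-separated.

-1.842 -0.053 0.512

θ = κ·ℓ = 1.0075 × 2.5804 = 2.59975 rad
ρ = (1 − cos θ)/κ = (1 − -0.85676)/1.0075 = 1.84294
z = sin θ / κ = 0.51571/1.0075 = 0.51187
x = ρ cos φ = 1.84294 × cos(181.66°) = -1.84217
y = ρ sin φ = 1.84294 × sin(181.66°) = -0.05339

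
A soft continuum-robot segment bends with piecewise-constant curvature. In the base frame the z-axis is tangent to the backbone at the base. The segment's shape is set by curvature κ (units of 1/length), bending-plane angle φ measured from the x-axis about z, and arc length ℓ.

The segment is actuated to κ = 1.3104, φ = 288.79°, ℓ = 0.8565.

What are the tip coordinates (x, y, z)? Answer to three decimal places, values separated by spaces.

0.139 -0.409 0.688

θ = κ·ℓ = 1.3104 × 0.8565 = 1.12236 rad
ρ = (1 − cos θ)/κ = (1 − 0.43356)/1.3104 = 0.43227
z = sin θ / κ = 0.90113/1.3104 = 0.68767
x = ρ cos φ = 0.43227 × cos(288.79°) = 0.13923
y = ρ sin φ = 0.43227 × sin(288.79°) = -0.40923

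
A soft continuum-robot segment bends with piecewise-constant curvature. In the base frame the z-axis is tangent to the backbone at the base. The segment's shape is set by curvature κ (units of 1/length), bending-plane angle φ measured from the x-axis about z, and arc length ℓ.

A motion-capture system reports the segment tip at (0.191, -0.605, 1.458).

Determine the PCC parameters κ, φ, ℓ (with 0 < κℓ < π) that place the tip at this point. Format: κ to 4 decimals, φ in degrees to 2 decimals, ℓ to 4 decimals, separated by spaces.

ρ = √(x²+y²) = √(0.191² + -0.605²) = 0.63443
φ = atan2(y, x) mod 360° = atan2(-0.605, 0.191) = 287.5210°
|p|² = ρ² + z² = 0.63443² + 1.458² = 2.52827
κ = 2ρ / |p|² = 2×0.63443 / 2.52827 = 0.50187
θ = 2·atan2(ρ, z) = 2·atan2(0.63443, 1.458) = 0.82086 rad
ℓ = θ/κ = 0.82086/0.50187 = 1.63559

0.5019 287.52 1.6356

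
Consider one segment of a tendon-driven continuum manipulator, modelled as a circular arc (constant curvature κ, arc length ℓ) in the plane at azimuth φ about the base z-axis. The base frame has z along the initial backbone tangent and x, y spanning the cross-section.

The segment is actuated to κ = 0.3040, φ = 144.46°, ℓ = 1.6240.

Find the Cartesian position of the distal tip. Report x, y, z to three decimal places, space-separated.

-0.320 0.228 1.559

θ = κ·ℓ = 0.3040 × 1.6240 = 0.49370 rad
ρ = (1 − cos θ)/κ = (1 − 0.88059)/0.3040 = 0.39280
z = sin θ / κ = 0.47388/0.3040 = 1.55883
x = ρ cos φ = 0.39280 × cos(144.46°) = -0.31963
y = ρ sin φ = 0.39280 × sin(144.46°) = 0.22833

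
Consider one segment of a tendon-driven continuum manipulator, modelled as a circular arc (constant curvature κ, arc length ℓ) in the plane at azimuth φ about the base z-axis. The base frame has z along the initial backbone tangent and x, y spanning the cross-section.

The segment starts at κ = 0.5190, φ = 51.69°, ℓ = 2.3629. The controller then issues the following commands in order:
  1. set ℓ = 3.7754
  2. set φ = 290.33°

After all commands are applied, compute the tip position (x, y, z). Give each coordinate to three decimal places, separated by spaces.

0.923 -2.491 1.783

initial: κ=0.5190, φ=51.69°, ℓ=2.3629
cmd 1: set ℓ=3.7754 → (κ,φ,ℓ)=(0.5190,51.69°,3.7754) → tip=(1.6470,2.0848,1.7831)
cmd 2: set φ=290.33° → (κ,φ,ℓ)=(0.5190,290.33°,3.7754) → tip=(0.9231,-2.4914,1.7831)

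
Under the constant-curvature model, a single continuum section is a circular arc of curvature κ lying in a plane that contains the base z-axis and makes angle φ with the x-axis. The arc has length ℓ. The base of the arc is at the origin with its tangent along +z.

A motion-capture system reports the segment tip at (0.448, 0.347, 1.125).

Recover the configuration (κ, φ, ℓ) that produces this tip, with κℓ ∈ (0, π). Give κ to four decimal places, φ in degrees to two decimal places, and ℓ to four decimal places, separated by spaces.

0.7143 37.76 1.3066

ρ = √(x²+y²) = √(0.448² + 0.347²) = 0.56667
φ = atan2(y, x) mod 360° = atan2(0.347, 0.448) = 37.7597°
|p|² = ρ² + z² = 0.56667² + 1.125² = 1.58674
κ = 2ρ / |p|² = 2×0.56667 / 1.58674 = 0.71426
θ = 2·atan2(ρ, z) = 2·atan2(0.56667, 1.125) = 0.93321 rad
ℓ = θ/κ = 0.93321/0.71426 = 1.30656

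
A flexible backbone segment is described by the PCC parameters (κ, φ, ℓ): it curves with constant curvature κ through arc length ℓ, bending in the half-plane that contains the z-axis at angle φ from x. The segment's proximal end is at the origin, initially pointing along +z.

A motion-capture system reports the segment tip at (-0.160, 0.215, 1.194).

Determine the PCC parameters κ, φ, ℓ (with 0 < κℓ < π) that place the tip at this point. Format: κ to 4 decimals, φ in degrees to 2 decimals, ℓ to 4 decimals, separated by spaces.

0.3579 126.66 1.2337

ρ = √(x²+y²) = √(-0.160² + 0.215²) = 0.26800
φ = atan2(y, x) mod 360° = atan2(0.215, -0.160) = 126.6561°
|p|² = ρ² + z² = 0.26800² + 1.194² = 1.49746
κ = 2ρ / |p|² = 2×0.26800 / 1.49746 = 0.35794
θ = 2·atan2(ρ, z) = 2·atan2(0.26800, 1.194) = 0.44160 rad
ℓ = θ/κ = 0.44160/0.35794 = 1.23371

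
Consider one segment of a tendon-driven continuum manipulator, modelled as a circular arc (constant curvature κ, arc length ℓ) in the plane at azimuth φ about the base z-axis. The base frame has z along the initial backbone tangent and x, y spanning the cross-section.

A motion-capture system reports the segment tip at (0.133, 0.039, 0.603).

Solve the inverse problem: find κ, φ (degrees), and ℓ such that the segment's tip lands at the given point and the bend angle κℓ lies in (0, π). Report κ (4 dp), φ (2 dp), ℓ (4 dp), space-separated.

0.7241 16.34 0.6240

ρ = √(x²+y²) = √(0.133² + 0.039²) = 0.13860
φ = atan2(y, x) mod 360° = atan2(0.039, 0.133) = 16.3429°
|p|² = ρ² + z² = 0.13860² + 0.603² = 0.38282
κ = 2ρ / |p|² = 2×0.13860 / 0.38282 = 0.72410
θ = 2·atan2(ρ, z) = 2·atan2(0.13860, 0.603) = 0.45185 rad
ℓ = θ/κ = 0.45185/0.72410 = 0.62402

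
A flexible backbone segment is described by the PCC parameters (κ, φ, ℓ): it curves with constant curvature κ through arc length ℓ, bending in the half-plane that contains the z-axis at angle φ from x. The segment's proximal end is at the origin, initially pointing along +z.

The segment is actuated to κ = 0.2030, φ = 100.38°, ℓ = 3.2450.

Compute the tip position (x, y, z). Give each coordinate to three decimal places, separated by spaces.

-0.186 1.014 3.015

θ = κ·ℓ = 0.2030 × 3.2450 = 0.65874 rad
ρ = (1 − cos θ)/κ = (1 − 0.79077)/0.2030 = 1.03070
z = sin θ / κ = 0.61212/0.2030 = 3.01535
x = ρ cos φ = 1.03070 × cos(100.38°) = -0.18571
y = ρ sin φ = 1.03070 × sin(100.38°) = 1.01384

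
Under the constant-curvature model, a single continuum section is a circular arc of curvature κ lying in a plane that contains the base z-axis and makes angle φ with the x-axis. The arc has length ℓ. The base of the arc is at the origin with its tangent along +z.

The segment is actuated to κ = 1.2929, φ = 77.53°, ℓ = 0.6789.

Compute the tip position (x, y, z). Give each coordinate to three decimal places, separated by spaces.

θ = κ·ℓ = 1.2929 × 0.6789 = 0.87775 rad
ρ = (1 − cos θ)/κ = (1 − 0.63888)/1.2929 = 0.27931
z = sin θ / κ = 0.76930/1.2929 = 0.59502
x = ρ cos φ = 0.27931 × cos(77.53°) = 0.06031
y = ρ sin φ = 0.27931 × sin(77.53°) = 0.27272

0.060 0.273 0.595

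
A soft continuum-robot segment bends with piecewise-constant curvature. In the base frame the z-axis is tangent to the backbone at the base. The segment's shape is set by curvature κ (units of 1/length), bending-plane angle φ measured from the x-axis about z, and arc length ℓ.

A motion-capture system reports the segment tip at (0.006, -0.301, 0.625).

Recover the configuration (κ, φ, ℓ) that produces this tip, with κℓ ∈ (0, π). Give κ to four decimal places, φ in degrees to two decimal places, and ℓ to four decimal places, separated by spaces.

1.2511 271.14 0.7176

ρ = √(x²+y²) = √(0.006² + -0.301²) = 0.30106
φ = atan2(y, x) mod 360° = atan2(-0.301, 0.006) = 271.1420°
|p|² = ρ² + z² = 0.30106² + 0.625² = 0.48126
κ = 2ρ / |p|² = 2×0.30106 / 0.48126 = 1.25113
θ = 2·atan2(ρ, z) = 2·atan2(0.30106, 0.625) = 0.89779 rad
ℓ = θ/κ = 0.89779/1.25113 = 0.71759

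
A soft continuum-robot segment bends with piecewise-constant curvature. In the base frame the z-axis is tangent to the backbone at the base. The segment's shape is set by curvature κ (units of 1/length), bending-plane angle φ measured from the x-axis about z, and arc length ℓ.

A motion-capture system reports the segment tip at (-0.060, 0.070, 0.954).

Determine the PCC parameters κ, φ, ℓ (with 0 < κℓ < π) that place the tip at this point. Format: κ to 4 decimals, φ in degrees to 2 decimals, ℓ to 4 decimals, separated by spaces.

0.2007 130.60 0.9599

ρ = √(x²+y²) = √(-0.060² + 0.070²) = 0.09220
φ = atan2(y, x) mod 360° = atan2(0.070, -0.060) = 130.6013°
|p|² = ρ² + z² = 0.09220² + 0.954² = 0.91862
κ = 2ρ / |p|² = 2×0.09220 / 0.91862 = 0.20073
θ = 2·atan2(ρ, z) = 2·atan2(0.09220, 0.954) = 0.19268 rad
ℓ = θ/κ = 0.19268/0.20073 = 0.95993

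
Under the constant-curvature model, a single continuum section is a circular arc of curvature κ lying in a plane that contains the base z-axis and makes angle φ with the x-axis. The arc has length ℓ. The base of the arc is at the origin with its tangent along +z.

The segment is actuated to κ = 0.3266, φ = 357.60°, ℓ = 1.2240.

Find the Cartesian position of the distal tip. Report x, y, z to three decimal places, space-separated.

θ = κ·ℓ = 0.3266 × 1.2240 = 0.39976 rad
ρ = (1 − cos θ)/κ = (1 − 0.92116)/0.3266 = 0.24141
z = sin θ / κ = 0.38920/0.3266 = 1.19166
x = ρ cos φ = 0.24141 × cos(357.60°) = 0.24120
y = ρ sin φ = 0.24141 × sin(357.60°) = -0.01011

0.241 -0.010 1.192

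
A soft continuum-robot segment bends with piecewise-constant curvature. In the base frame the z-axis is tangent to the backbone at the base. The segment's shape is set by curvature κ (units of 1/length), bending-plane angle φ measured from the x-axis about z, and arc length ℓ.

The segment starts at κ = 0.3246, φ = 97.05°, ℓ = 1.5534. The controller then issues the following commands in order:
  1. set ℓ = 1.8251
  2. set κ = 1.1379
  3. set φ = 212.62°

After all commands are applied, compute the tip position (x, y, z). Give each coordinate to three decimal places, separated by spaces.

-1.099 -0.703 0.769

initial: κ=0.3246, φ=97.05°, ℓ=1.5534
cmd 1: set ℓ=1.8251 → (κ,φ,ℓ)=(0.3246,97.05°,1.8251) → tip=(-0.0644,0.5210,1.7202)
cmd 2: set κ=1.1379 → (κ,φ,ℓ)=(1.1379,97.05°,1.8251) → tip=(-0.1601,1.2949,0.7687)
cmd 3: set φ=212.62° → (κ,φ,ℓ)=(1.1379,212.62°,1.8251) → tip=(-1.0989,-0.7033,0.7687)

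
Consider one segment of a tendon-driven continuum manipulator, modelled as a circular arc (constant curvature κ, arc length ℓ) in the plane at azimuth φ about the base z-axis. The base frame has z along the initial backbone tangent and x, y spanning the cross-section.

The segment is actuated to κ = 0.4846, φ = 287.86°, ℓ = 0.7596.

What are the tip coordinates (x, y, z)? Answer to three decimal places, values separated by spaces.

θ = κ·ℓ = 0.4846 × 0.7596 = 0.36810 rad
ρ = (1 − cos θ)/κ = (1 − 0.93301)/0.4846 = 0.13823
z = sin θ / κ = 0.35985/0.4846 = 0.74256
x = ρ cos φ = 0.13823 × cos(287.86°) = 0.04240
y = ρ sin φ = 0.13823 × sin(287.86°) = -0.13157

0.042 -0.132 0.743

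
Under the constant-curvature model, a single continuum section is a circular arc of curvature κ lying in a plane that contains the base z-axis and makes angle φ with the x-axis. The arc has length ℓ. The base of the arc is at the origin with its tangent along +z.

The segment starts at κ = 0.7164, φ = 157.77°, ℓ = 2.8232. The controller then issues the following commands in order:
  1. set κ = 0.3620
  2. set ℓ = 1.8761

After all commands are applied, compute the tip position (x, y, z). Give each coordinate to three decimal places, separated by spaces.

-0.567 0.232 1.735

initial: κ=0.7164, φ=157.77°, ℓ=2.8232
cmd 1: set κ=0.3620 → (κ,φ,ℓ)=(0.3620,157.77°,2.8232) → tip=(-1.2232,0.4999,2.3568)
cmd 2: set ℓ=1.8761 → (κ,φ,ℓ)=(0.3620,157.77°,1.8761) → tip=(-0.5674,0.2319,1.7352)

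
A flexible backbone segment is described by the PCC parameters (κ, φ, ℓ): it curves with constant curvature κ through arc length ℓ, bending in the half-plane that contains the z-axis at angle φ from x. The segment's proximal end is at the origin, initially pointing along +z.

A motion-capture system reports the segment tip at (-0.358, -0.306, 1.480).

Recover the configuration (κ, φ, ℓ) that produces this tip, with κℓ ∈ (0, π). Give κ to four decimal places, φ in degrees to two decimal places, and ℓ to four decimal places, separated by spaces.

ρ = √(x²+y²) = √(-0.358² + -0.306²) = 0.47096
φ = atan2(y, x) mod 360° = atan2(-0.306, -0.358) = 220.5221°
|p|² = ρ² + z² = 0.47096² + 1.480² = 2.41220
κ = 2ρ / |p|² = 2×0.47096 / 2.41220 = 0.39048
θ = 2·atan2(ρ, z) = 2·atan2(0.47096, 1.480) = 0.61616 rad
ℓ = θ/κ = 0.61616/0.39048 = 1.57797

0.3905 220.52 1.5780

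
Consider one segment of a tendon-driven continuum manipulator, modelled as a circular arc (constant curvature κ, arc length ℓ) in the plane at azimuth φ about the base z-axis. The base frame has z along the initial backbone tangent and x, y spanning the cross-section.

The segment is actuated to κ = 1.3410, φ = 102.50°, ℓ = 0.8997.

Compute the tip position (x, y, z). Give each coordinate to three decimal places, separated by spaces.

θ = κ·ℓ = 1.3410 × 0.8997 = 1.20650 rad
ρ = (1 − cos θ)/κ = (1 − 0.35629)/1.3410 = 0.48002
z = sin θ / κ = 0.93437/1.3410 = 0.69677
x = ρ cos φ = 0.48002 × cos(102.50°) = -0.10390
y = ρ sin φ = 0.48002 × sin(102.50°) = 0.46864

-0.104 0.469 0.697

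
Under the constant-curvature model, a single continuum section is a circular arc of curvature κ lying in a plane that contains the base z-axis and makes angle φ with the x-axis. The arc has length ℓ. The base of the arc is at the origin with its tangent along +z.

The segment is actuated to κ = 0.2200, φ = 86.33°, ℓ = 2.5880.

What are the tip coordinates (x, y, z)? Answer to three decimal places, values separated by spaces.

0.046 0.716 2.450

θ = κ·ℓ = 0.2200 × 2.5880 = 0.56936 rad
ρ = (1 − cos θ)/κ = (1 − 0.84225)/0.2200 = 0.71706
z = sin θ / κ = 0.53909/0.2200 = 2.45042
x = ρ cos φ = 0.71706 × cos(86.33°) = 0.04590
y = ρ sin φ = 0.71706 × sin(86.33°) = 0.71559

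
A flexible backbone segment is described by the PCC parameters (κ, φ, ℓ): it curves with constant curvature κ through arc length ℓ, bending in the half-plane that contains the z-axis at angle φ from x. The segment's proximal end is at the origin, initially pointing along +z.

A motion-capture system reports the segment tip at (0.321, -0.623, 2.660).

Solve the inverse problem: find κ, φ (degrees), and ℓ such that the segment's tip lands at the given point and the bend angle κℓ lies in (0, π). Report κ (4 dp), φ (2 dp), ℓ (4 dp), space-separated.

0.1852 297.26 2.7814

ρ = √(x²+y²) = √(0.321² + -0.623²) = 0.70084
φ = atan2(y, x) mod 360° = atan2(-0.623, 0.321) = 297.2597°
|p|² = ρ² + z² = 0.70084² + 2.660² = 7.56677
κ = 2ρ / |p|² = 2×0.70084 / 7.56677 = 0.18524
θ = 2·atan2(ρ, z) = 2·atan2(0.70084, 2.660) = 0.51523 rad
ℓ = θ/κ = 0.51523/0.18524 = 2.78144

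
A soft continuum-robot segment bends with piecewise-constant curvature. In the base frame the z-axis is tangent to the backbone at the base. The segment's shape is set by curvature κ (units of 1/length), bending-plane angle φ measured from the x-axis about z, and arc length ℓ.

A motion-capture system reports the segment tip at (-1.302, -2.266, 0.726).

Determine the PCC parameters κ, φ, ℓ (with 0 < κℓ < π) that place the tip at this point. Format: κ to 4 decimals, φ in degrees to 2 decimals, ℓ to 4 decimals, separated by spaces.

0.7105 240.12 3.6592

ρ = √(x²+y²) = √(-1.302² + -2.266²) = 2.61342
φ = atan2(y, x) mod 360° = atan2(-2.266, -1.302) = 240.1192°
|p|² = ρ² + z² = 2.61342² + 0.726² = 7.35704
κ = 2ρ / |p|² = 2×2.61342 / 7.35704 = 0.71045
θ = 2·atan2(ρ, z) = 2·atan2(2.61342, 0.726) = 2.59966 rad
ℓ = θ/κ = 2.59966/0.71045 = 3.65916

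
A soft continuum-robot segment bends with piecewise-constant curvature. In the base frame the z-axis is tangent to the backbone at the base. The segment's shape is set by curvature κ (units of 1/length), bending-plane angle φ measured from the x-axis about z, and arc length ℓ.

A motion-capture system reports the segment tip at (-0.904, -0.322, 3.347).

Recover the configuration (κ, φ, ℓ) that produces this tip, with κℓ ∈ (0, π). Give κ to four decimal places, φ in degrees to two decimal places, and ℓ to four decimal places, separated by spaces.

0.1583 199.61 3.5275

ρ = √(x²+y²) = √(-0.904² + -0.322²) = 0.95964
φ = atan2(y, x) mod 360° = atan2(-0.322, -0.904) = 199.6056°
|p|² = ρ² + z² = 0.95964² + 3.347² = 12.12331
κ = 2ρ / |p|² = 2×0.95964 / 12.12331 = 0.15831
θ = 2·atan2(ρ, z) = 2·atan2(0.95964, 3.347) = 0.55845 rad
ℓ = θ/κ = 0.55845/0.15831 = 3.52751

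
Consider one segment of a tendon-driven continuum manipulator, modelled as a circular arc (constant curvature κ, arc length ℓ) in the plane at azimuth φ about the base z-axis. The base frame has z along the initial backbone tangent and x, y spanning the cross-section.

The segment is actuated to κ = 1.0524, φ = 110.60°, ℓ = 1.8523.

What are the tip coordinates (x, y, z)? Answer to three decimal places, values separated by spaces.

θ = κ·ℓ = 1.0524 × 1.8523 = 1.94936 rad
ρ = (1 − cos θ)/κ = (1 − -0.36959)/1.0524 = 1.30139
z = sin θ / κ = 0.92920/1.0524 = 0.88293
x = ρ cos φ = 1.30139 × cos(110.60°) = -0.45788
y = ρ sin φ = 1.30139 × sin(110.60°) = 1.21818

-0.458 1.218 0.883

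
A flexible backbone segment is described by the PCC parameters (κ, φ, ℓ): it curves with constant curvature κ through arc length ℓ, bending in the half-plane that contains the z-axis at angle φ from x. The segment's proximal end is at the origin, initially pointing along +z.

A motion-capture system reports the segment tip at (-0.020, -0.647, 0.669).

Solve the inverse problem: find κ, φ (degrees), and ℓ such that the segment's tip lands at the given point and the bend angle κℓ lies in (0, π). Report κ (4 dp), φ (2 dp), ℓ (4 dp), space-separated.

1.4940 268.23 1.0294

ρ = √(x²+y²) = √(-0.020² + -0.647²) = 0.64731
φ = atan2(y, x) mod 360° = atan2(-0.647, -0.020) = 268.2294°
|p|² = ρ² + z² = 0.64731² + 0.669² = 0.86657
κ = 2ρ / |p|² = 2×0.64731 / 0.86657 = 1.49396
θ = 2·atan2(ρ, z) = 2·atan2(0.64731, 0.669) = 1.53784 rad
ℓ = θ/κ = 1.53784/1.49396 = 1.02938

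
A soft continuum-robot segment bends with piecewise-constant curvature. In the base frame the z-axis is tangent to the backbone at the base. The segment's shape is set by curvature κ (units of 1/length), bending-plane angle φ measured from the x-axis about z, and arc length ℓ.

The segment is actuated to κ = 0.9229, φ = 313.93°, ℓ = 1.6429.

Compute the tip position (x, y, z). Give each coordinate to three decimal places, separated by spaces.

θ = κ·ℓ = 0.9229 × 1.6429 = 1.51623 rad
ρ = (1 − cos θ)/κ = (1 − 0.05454)/0.9229 = 1.02445
z = sin θ / κ = 0.99851/0.9229 = 1.08193
x = ρ cos φ = 1.02445 × cos(313.93°) = 0.71074
y = ρ sin φ = 1.02445 × sin(313.93°) = -0.73780

0.711 -0.738 1.082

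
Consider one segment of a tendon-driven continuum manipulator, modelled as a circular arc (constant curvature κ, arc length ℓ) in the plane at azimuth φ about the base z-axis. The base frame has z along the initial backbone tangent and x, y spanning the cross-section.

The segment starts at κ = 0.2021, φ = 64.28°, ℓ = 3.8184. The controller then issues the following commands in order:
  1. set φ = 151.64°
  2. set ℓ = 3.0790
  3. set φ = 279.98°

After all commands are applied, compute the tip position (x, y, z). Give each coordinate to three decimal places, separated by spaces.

0.161 -0.913 2.884

initial: κ=0.2021, φ=64.28°, ℓ=3.8184
cmd 1: set φ=151.64° → (κ,φ,ℓ)=(0.2021,151.64°,3.8184) → tip=(-1.2334,0.6658,3.4505)
cmd 2: set ℓ=3.0790 → (κ,φ,ℓ)=(0.2021,151.64°,3.0790) → tip=(-0.8161,0.4406,2.8841)
cmd 3: set φ=279.98° → (κ,φ,ℓ)=(0.2021,279.98°,3.0790) → tip=(0.1607,-0.9134,2.8841)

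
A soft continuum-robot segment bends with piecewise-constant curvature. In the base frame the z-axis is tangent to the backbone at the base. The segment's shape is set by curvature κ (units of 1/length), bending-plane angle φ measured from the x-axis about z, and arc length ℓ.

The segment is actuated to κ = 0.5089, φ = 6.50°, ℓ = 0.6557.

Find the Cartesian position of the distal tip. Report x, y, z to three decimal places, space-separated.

0.108 0.012 0.644

θ = κ·ℓ = 0.5089 × 0.6557 = 0.33369 rad
ρ = (1 − cos θ)/κ = (1 − 0.94484)/0.5089 = 0.10839
z = sin θ / κ = 0.32753/0.5089 = 0.64360
x = ρ cos φ = 0.10839 × cos(6.50°) = 0.10769
y = ρ sin φ = 0.10839 × sin(6.50°) = 0.01227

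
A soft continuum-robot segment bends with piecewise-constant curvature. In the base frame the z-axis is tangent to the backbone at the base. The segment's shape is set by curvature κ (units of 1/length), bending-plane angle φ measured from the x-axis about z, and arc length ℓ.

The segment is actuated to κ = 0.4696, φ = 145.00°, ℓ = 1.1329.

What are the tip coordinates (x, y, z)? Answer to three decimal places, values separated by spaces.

θ = κ·ℓ = 0.4696 × 1.1329 = 0.53201 rad
ρ = (1 − cos θ)/κ = (1 − 0.86179)/0.4696 = 0.29432
z = sin θ / κ = 0.50727/0.4696 = 1.08021
x = ρ cos φ = 0.29432 × cos(145.00°) = -0.24109
y = ρ sin φ = 0.29432 × sin(145.00°) = 0.16881

-0.241 0.169 1.080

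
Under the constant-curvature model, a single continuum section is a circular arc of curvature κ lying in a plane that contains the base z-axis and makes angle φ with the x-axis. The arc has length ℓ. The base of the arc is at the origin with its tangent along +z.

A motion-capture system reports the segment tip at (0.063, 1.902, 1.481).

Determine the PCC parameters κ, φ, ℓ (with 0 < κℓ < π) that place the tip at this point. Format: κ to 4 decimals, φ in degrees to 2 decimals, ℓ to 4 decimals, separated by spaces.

0.6545 88.10 2.7790

ρ = √(x²+y²) = √(0.063² + 1.902²) = 1.90304
φ = atan2(y, x) mod 360° = atan2(1.902, 0.063) = 88.1029°
|p|² = ρ² + z² = 1.90304² + 1.481² = 5.81493
κ = 2ρ / |p|² = 2×1.90304 / 5.81493 = 0.65454
θ = 2·atan2(ρ, z) = 2·atan2(1.90304, 1.481) = 1.81895 rad
ℓ = θ/κ = 1.81895/0.65454 = 2.77898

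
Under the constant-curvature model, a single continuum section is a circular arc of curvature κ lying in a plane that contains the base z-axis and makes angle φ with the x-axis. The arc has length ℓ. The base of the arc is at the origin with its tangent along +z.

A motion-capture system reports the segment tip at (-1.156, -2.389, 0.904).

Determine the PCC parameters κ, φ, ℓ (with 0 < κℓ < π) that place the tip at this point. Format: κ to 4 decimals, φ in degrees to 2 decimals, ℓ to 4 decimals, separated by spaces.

ρ = √(x²+y²) = √(-1.156² + -2.389²) = 2.65399
φ = atan2(y, x) mod 360° = atan2(-2.389, -1.156) = 244.1784°
|p|² = ρ² + z² = 2.65399² + 0.904² = 7.86087
κ = 2ρ / |p|² = 2×2.65399 / 7.86087 = 0.67524
θ = 2·atan2(ρ, z) = 2·atan2(2.65399, 0.904) = 2.48501 rad
ℓ = θ/κ = 2.48501/0.67524 = 3.68018

0.6752 244.18 3.6802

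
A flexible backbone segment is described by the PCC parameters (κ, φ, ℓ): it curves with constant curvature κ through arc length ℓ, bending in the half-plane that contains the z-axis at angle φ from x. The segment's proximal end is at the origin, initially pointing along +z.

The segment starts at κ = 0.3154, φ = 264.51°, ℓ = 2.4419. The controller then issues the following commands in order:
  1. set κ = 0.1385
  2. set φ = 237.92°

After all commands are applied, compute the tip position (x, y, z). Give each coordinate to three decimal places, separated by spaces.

-0.217 -0.347 2.396

initial: κ=0.3154, φ=264.51°, ℓ=2.4419
cmd 1: set κ=0.1385 → (κ,φ,ℓ)=(0.1385,264.51°,2.4419) → tip=(-0.0391,-0.4071,2.3956)
cmd 2: set φ=237.92° → (κ,φ,ℓ)=(0.1385,237.92°,2.4419) → tip=(-0.2172,-0.3466,2.3956)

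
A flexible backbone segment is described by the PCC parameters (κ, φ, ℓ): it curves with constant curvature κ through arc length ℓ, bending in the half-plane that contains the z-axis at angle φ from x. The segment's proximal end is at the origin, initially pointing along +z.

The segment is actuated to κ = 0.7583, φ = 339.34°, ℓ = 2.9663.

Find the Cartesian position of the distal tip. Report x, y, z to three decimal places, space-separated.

θ = κ·ℓ = 0.7583 × 2.9663 = 2.24935 rad
ρ = (1 − cos θ)/κ = (1 − -0.62766)/0.7583 = 2.14646
z = sin θ / κ = 0.77848/0.7583 = 1.02662
x = ρ cos φ = 2.14646 × cos(339.34°) = 2.00843
y = ρ sin φ = 2.14646 × sin(339.34°) = -0.75732

2.008 -0.757 1.027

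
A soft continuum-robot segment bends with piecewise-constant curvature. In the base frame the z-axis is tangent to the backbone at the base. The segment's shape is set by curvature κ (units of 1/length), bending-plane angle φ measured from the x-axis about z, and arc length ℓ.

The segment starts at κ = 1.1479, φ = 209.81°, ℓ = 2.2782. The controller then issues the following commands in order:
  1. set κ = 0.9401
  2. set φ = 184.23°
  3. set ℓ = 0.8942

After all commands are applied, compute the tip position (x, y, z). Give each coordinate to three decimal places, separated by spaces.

-0.353 -0.026 0.793

initial: κ=1.1479, φ=209.81°, ℓ=2.2782
cmd 1: set κ=0.9401 → (κ,φ,ℓ)=(0.9401,209.81°,2.2782) → tip=(-1.4218,-0.8146,0.8950)
cmd 2: set φ=184.23° → (κ,φ,ℓ)=(0.9401,184.23°,2.2782) → tip=(-1.6341,-0.1209,0.8950)
cmd 3: set ℓ=0.8942 → (κ,φ,ℓ)=(0.9401,184.23°,0.8942) → tip=(-0.3533,-0.0261,0.7925)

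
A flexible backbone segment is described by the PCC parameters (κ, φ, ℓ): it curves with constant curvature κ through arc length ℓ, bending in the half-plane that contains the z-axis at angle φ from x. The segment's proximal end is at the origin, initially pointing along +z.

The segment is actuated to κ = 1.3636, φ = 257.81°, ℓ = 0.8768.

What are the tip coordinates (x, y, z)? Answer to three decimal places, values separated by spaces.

θ = κ·ℓ = 1.3636 × 0.8768 = 1.19560 rad
ρ = (1 − cos θ)/κ = (1 − 0.36645)/1.3636 = 0.46461
z = sin θ / κ = 0.93044/1.3636 = 0.68234
x = ρ cos φ = 0.46461 × cos(257.81°) = -0.09811
y = ρ sin φ = 0.46461 × sin(257.81°) = -0.45414

-0.098 -0.454 0.682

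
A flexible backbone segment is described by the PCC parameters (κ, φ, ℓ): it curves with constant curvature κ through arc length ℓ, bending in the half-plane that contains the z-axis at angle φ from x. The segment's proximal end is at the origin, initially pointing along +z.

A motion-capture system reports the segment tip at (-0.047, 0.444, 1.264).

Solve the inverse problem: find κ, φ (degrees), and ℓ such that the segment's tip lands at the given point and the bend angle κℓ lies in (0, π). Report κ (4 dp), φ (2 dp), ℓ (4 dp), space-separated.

0.4969 96.04 1.3666

ρ = √(x²+y²) = √(-0.047² + 0.444²) = 0.44648
φ = atan2(y, x) mod 360° = atan2(0.444, -0.047) = 96.0426°
|p|² = ρ² + z² = 0.44648² + 1.264² = 1.79704
κ = 2ρ / |p|² = 2×0.44648 / 1.79704 = 0.49691
θ = 2·atan2(ρ, z) = 2·atan2(0.44648, 1.264) = 0.67910 rad
ℓ = θ/κ = 0.67910/0.49691 = 1.36665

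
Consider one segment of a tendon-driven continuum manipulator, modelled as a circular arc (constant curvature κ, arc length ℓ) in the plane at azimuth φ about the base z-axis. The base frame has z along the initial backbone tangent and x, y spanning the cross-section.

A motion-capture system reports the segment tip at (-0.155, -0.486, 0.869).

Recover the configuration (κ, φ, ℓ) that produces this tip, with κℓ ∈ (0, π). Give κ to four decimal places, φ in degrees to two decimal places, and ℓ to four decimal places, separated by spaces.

1.0048 252.31 1.0566

ρ = √(x²+y²) = √(-0.155² + -0.486²) = 0.51012
φ = atan2(y, x) mod 360° = atan2(-0.486, -0.155) = 252.3110°
|p|² = ρ² + z² = 0.51012² + 0.869² = 1.01538
κ = 2ρ / |p|² = 2×0.51012 / 1.01538 = 1.00478
θ = 2·atan2(ρ, z) = 2·atan2(0.51012, 0.869) = 1.06164 rad
ℓ = θ/κ = 1.06164/1.00478 = 1.05659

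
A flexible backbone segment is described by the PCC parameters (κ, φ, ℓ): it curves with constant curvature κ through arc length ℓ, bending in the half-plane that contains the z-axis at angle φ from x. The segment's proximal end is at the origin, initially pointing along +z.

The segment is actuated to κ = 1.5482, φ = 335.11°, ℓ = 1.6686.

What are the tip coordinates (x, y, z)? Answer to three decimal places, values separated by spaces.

1.083 -0.502 0.342

θ = κ·ℓ = 1.5482 × 1.6686 = 2.58333 rad
ρ = (1 − cos θ)/κ = (1 − -0.84817)/1.5482 = 1.19376
z = sin θ / κ = 0.52972/1.5482 = 0.34215
x = ρ cos φ = 1.19376 × cos(335.11°) = 1.08288
y = ρ sin φ = 1.19376 × sin(335.11°) = -0.50243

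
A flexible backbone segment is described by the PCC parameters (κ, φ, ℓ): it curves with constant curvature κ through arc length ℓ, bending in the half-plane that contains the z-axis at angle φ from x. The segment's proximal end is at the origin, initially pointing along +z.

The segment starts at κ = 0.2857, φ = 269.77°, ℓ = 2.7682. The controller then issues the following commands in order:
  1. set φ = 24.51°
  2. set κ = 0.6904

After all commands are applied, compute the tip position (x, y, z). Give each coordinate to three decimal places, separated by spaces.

1.758 0.801 1.365

initial: κ=0.2857, φ=269.77°, ℓ=2.7682
cmd 1: set φ=24.51° → (κ,φ,ℓ)=(0.2857,24.51°,2.7682) → tip=(0.9452,0.4309,2.4885)
cmd 2: set κ=0.6904 → (κ,φ,ℓ)=(0.6904,24.51°,2.7682) → tip=(1.7579,0.8015,1.3653)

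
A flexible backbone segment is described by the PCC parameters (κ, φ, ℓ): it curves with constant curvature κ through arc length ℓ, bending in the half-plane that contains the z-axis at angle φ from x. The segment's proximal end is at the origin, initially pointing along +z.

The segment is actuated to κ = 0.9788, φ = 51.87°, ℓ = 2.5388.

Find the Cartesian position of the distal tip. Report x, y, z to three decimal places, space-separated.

θ = κ·ℓ = 0.9788 × 2.5388 = 2.48498 rad
ρ = (1 − cos θ)/κ = (1 − -0.79206)/0.9788 = 1.83088
z = sin θ / κ = 0.61044/0.9788 = 0.62366
x = ρ cos φ = 1.83088 × cos(51.87°) = 1.13047
y = ρ sin φ = 1.83088 × sin(51.87°) = 1.44019

1.130 1.440 0.624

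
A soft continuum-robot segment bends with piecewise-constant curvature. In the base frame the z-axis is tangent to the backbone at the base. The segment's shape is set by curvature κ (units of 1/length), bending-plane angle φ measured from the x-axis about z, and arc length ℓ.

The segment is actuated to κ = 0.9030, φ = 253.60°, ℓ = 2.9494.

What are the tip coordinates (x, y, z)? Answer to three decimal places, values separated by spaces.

θ = κ·ℓ = 0.9030 × 2.9494 = 2.66331 rad
ρ = (1 − cos θ)/κ = (1 − -0.88779)/0.9030 = 2.09057
z = sin θ / κ = 0.46026/0.9030 = 0.50970
x = ρ cos φ = 2.09057 × cos(253.60°) = -0.59025
y = ρ sin φ = 2.09057 × sin(253.60°) = -2.00551

-0.590 -2.006 0.510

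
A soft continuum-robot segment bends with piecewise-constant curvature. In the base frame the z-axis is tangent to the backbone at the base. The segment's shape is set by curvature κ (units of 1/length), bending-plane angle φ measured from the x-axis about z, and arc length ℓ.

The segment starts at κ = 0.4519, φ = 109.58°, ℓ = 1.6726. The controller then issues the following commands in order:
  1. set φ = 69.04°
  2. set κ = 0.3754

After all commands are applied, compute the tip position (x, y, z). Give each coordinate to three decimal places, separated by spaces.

initial: κ=0.4519, φ=109.58°, ℓ=1.6726
cmd 1: set φ=69.04° → (κ,φ,ℓ)=(0.4519,69.04°,1.6726) → tip=(0.2156,0.5627,1.5178)
cmd 2: set κ=0.3754 → (κ,φ,ℓ)=(0.3754,69.04°,1.6726) → tip=(0.1817,0.4745,1.5648)

0.182 0.474 1.565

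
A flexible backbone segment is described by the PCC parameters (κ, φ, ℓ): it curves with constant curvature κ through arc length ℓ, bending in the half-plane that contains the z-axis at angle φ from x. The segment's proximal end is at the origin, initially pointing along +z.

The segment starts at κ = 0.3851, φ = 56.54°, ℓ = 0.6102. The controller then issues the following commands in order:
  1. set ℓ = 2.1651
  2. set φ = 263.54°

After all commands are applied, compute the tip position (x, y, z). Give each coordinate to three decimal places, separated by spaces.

-0.096 -0.846 1.923

initial: κ=0.3851, φ=56.54°, ℓ=0.6102
cmd 1: set ℓ=2.1651 → (κ,φ,ℓ)=(0.3851,56.54°,2.1651) → tip=(0.4695,0.7104,1.9228)
cmd 2: set φ=263.54° → (κ,φ,ℓ)=(0.3851,263.54°,2.1651) → tip=(-0.0958,-0.8461,1.9228)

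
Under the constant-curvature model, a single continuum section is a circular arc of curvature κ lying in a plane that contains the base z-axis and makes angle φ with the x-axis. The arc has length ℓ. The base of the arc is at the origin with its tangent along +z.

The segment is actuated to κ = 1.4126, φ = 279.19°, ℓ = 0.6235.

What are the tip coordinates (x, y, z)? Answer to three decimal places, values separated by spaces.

θ = κ·ℓ = 1.4126 × 0.6235 = 0.88076 rad
ρ = (1 − cos θ)/κ = (1 − 0.63657)/1.4126 = 0.25728
z = sin θ / κ = 0.77122/1.4126 = 0.54596
x = ρ cos φ = 0.25728 × cos(279.19°) = 0.04109
y = ρ sin φ = 0.25728 × sin(279.19°) = -0.25398

0.041 -0.254 0.546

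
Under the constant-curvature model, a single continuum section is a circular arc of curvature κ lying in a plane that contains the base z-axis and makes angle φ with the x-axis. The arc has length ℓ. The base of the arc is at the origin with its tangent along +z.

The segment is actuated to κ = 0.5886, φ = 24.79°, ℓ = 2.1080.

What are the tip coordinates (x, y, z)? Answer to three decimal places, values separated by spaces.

θ = κ·ℓ = 0.5886 × 2.1080 = 1.24077 rad
ρ = (1 − cos θ)/κ = (1 − 0.32407)/0.5886 = 1.14837
z = sin θ / κ = 0.94603/0.5886 = 1.60726
x = ρ cos φ = 1.14837 × cos(24.79°) = 1.04255
y = ρ sin φ = 1.14837 × sin(24.79°) = 0.48150

1.043 0.482 1.607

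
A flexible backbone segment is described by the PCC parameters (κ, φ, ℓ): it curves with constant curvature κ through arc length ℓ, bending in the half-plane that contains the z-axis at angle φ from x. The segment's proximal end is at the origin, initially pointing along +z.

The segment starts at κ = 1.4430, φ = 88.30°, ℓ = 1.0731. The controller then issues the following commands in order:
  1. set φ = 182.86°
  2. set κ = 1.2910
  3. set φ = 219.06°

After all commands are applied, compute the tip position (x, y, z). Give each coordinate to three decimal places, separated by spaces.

-0.491 -0.398 0.761

initial: κ=1.4430, φ=88.30°, ℓ=1.0731
cmd 1: set φ=182.86° → (κ,φ,ℓ)=(1.4430,182.86°,1.0731) → tip=(-0.6767,-0.0338,0.6928)
cmd 2: set κ=1.2910 → (κ,φ,ℓ)=(1.2910,182.86°,1.0731) → tip=(-0.6310,-0.0315,0.7613)
cmd 3: set φ=219.06° → (κ,φ,ℓ)=(1.2910,219.06°,1.0731) → tip=(-0.4906,-0.3981,0.7613)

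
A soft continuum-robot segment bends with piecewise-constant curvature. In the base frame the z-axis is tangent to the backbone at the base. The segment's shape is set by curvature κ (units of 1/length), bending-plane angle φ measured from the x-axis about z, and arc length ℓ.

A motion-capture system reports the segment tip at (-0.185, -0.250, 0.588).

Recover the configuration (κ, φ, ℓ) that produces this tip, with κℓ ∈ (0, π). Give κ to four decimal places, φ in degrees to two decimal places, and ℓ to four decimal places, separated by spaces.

ρ = √(x²+y²) = √(-0.185² + -0.250²) = 0.31101
φ = atan2(y, x) mod 360° = atan2(-0.250, -0.185) = 233.4986°
|p|² = ρ² + z² = 0.31101² + 0.588² = 0.44247
κ = 2ρ / |p|² = 2×0.31101 / 0.44247 = 1.40578
θ = 2·atan2(ρ, z) = 2·atan2(0.31101, 0.588) = 0.97303 rad
ℓ = θ/κ = 0.97303/1.40578 = 0.69217

1.4058 233.50 0.6922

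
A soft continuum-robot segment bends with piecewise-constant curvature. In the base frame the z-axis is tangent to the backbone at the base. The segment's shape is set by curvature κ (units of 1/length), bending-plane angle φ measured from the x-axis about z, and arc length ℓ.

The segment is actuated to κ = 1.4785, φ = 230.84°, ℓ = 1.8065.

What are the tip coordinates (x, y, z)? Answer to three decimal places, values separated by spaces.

-0.808 -0.992 0.307

θ = κ·ℓ = 1.4785 × 1.8065 = 2.67091 rad
ρ = (1 − cos θ)/κ = (1 − -0.89126)/1.4785 = 1.27917
z = sin θ / κ = 0.45349/1.4785 = 0.30673
x = ρ cos φ = 1.27917 × cos(230.84°) = -0.80778
y = ρ sin φ = 1.27917 × sin(230.84°) = -0.99185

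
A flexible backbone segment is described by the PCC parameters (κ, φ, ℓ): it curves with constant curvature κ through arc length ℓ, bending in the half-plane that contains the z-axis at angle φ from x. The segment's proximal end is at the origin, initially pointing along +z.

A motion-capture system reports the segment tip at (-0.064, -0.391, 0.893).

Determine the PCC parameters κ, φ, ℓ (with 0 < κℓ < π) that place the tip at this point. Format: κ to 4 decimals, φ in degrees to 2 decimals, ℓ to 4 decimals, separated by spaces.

ρ = √(x²+y²) = √(-0.064² + -0.391²) = 0.39620
φ = atan2(y, x) mod 360° = atan2(-0.391, -0.064) = 260.7041°
|p|² = ρ² + z² = 0.39620² + 0.893² = 0.95443
κ = 2ρ / |p|² = 2×0.39620 / 0.95443 = 0.83024
θ = 2·atan2(ρ, z) = 2·atan2(0.39620, 0.893) = 0.83517 rad
ℓ = θ/κ = 0.83517/0.83024 = 1.00593

0.8302 260.70 1.0059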